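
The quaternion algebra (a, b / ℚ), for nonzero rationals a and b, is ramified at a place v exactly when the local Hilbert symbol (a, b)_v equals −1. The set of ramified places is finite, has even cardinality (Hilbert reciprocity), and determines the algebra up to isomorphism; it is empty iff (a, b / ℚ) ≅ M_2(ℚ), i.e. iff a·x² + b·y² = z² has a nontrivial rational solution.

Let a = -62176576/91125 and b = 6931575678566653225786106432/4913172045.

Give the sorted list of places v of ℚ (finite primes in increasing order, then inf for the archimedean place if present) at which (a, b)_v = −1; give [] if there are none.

Mod squares: a ≡ -40145, b ≡ 1885. Check v ∈ {∞, 2, 3, 5, 7, 11, 13, 29, 31, 37, 43}.
v=3: a=3^-6·(≡1), b=3^-12·(≡1) mod 3; (1|3)=+1, (1|3)=+1; (−1)^{-6·-12·1}·(+1)^-12·(+1)^-6 = +1.
v=∞: -40145 < 0 and 1885 > 0  ⇒  (a,b)_∞ = +1.
v=13: a=13^0·(≡4), b=13^3·(≡6) mod 13; (4|13)=+1, (6|13)=-1; (−1)^{0·3·6}·(+1)^3·(-1)^0 = +1.
v=29: a=29^0·(≡13), b=29^1·(≡28) mod 29; (13|29)=+1, (28|29)=+1; (−1)^{0·1·14}·(+1)^1·(+1)^0 = +1.
v=37: a=37^1·(≡34), b=37^6·(≡19) mod 37; (34|37)=+1, (19|37)=-1; (−1)^{1·6·18}·(+1)^6·(-1)^1 = -1.
v=11: a=11^2·(≡9), b=11^4·(≡9) mod 11; (9|11)=+1, (9|11)=+1; (−1)^{2·4·5}·(+1)^4·(+1)^2 = +1.
v=2: v_2(a)=6, v_2(b)=6; units ≡ 7, 5 (mod 8); ε·ε+αω+βω = 1·0+6·1+6·0 ≡ 0  ⇒  (a,b)_2 = +1.
v=7: a=7^1·(≡5), b=7^2·(≡1) mod 7; (5|7)=-1, (1|7)=+1; (−1)^{1·2·3}·(-1)^2·(+1)^1 = +1.
v=5: a=5^-3·(≡1), b=5^-1·(≡3) mod 5; (1|5)=+1, (3|5)=-1; (−1)^{-3·-1·2}·(+1)^-1·(-1)^-3 = -1.
v=31: a=31^1·(≡8), b=31^4·(≡2) mod 31; (8|31)=+1, (2|31)=+1; (−1)^{1·4·15}·(+1)^4·(+1)^1 = +1.
v=43: a=43^0·(≡6), b=43^-2·(≡1) mod 43; (6|43)=+1, (1|43)=+1; (−1)^{0·-2·21}·(+1)^-2·(+1)^0 = +1.
Ram(-40145, 1885) = {5, 37}; no ℚ_5-point on the conic.

[5, 37]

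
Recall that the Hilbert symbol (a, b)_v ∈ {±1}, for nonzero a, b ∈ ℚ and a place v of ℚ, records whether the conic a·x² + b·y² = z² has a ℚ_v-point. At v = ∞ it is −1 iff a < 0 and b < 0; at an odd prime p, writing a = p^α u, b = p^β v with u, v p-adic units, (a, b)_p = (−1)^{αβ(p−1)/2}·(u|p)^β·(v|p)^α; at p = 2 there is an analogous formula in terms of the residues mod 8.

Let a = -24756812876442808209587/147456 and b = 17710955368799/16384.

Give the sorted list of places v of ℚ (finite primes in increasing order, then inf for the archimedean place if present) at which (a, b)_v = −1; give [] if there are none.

Mod squares: a ≡ -323, b ≡ 88319. Check v ∈ {∞, 2, 3, 7, 11, 17, 19, 31, 37}.
v=19: a=19^1·(≡3), b=19^0·(≡4) mod 19; (3|19)=-1, (4|19)=+1; (−1)^{1·0·9}·(-1)^0·(+1)^1 = +1.
v=37: a=37^2·(≡7), b=37^1·(≡14) mod 37; (7|37)=+1, (14|37)=-1; (−1)^{2·1·18}·(+1)^1·(-1)^2 = +1.
v=11: a=11^2·(≡10), b=11^1·(≡10) mod 11; (10|11)=-1, (10|11)=-1; (−1)^{2·1·5}·(-1)^1·(-1)^2 = -1.
v=7: a=7^8·(≡6), b=7^5·(≡3) mod 7; (6|7)=-1, (3|7)=-1; (−1)^{8·5·3}·(-1)^5·(-1)^8 = -1.
v=∞: -323 < 0 and 88319 > 0  ⇒  (a,b)_∞ = +1.
v=3: a=3^-2·(≡1), b=3^0·(≡2) mod 3; (1|3)=+1, (2|3)=-1; (−1)^{-2·0·1}·(+1)^0·(-1)^-2 = +1.
v=2: v_2(a)=-14, v_2(b)=-14; units ≡ 5, 7 (mod 8); ε·ε+αω+βω = 0·1+-14·0+-14·1 ≡ 0  ⇒  (a,b)_2 = +1.
v=17: a=17^5·(≡8), b=17^4·(≡13) mod 17; (8|17)=+1, (13|17)=+1; (−1)^{5·4·8}·(+1)^4·(+1)^5 = +1.
v=31: a=31^2·(≡16), b=31^1·(≡1) mod 31; (16|31)=+1, (1|31)=+1; (−1)^{2·1·15}·(+1)^1·(+1)^2 = +1.
|Ram(-323, 88319)| = 2, even; anisotropic at {7, 11}.

[7, 11]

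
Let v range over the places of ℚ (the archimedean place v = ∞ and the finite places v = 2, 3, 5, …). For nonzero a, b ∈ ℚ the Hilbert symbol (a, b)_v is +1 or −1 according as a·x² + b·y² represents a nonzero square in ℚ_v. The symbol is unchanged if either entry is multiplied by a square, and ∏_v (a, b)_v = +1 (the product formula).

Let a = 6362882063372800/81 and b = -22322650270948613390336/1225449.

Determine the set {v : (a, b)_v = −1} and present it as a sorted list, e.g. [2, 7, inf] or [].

[17, 23]

(a, b) ≡ (430882, -18734) mod (ℚ^×)²; places V = {2, 3, 5, 7, 17, 19, 23, 29, 31, 41, 47, ∞}.
(a,b)_5: α=2, u≡2; β=0, v≡1 (mod 5); (2|5)=-1, (1|5)=+1; sign (−1)^0·-1^0·+1^2 = +1.
(a,b)_17: α=1, u≡4; β=1, v≡6 (mod 17); (4|17)=+1, (6|17)=-1; sign (−1)^0·+1^1·-1^1 = -1.
(a,b)_23: α=1, u≡6; β=4, v≡11 (mod 23); (6|23)=+1, (11|23)=-1; sign (−1)^0·+1^4·-1^1 = -1.
(a,b)_41: α=0, u≡38; β=-2, v≡22 (mod 41); (38|41)=-1, (22|41)=-1; sign (−1)^0·-1^-2·-1^0 = +1.
(a,b)_2: α=9, β=15; u≡1, v≡1 (mod 8); ε(u)ε(v)=0·0, αω(v)=9·0, βω(u)=15·0; sum ≡ 0  ⇒  +1.
(a,b)_∞: sgn(430882)=+, sgn(-18734)=−, so +1.
(a,b)_19: α=1, u≡1; β=1, v≡14 (mod 19); (1|19)=+1, (14|19)=-1; sign (−1)^1·+1^1·-1^1 = +1.
(a,b)_29: α=1, u≡17; β=1, v≡17 (mod 29); (17|29)=-1, (17|29)=-1; sign (−1)^0·-1^1·-1^1 = +1.
(a,b)_47: α=0, u≡44; β=2, v≡20 (mod 47); (44|47)=-1, (20|47)=-1; sign (−1)^0·-1^2·-1^0 = +1.
(a,b)_31: α=2, u≡15; β=0, v≡12 (mod 31); (15|31)=-1, (12|31)=-1; sign (−1)^0·-1^0·-1^2 = +1.
(a,b)_7: α=4, u≡4; β=6, v≡6 (mod 7); (4|7)=+1, (6|7)=-1; sign (−1)^0·+1^6·-1^4 = +1.
(a,b)_3: α=-4, u≡1; β=-6, v≡1 (mod 3); (1|3)=+1, (1|3)=+1; sign (−1)^0·+1^-6·+1^-4 = +1.
Ram(430882, -18734) = {17, 23}; no ℚ_17-point on the conic.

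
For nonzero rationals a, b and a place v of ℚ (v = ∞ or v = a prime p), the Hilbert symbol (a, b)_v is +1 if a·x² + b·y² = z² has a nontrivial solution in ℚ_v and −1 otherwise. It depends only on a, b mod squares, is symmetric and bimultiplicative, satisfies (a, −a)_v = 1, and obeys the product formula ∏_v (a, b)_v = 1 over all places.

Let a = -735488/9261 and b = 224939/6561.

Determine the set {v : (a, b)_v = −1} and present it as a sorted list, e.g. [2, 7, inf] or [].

[2, 3, 11, 17]

Mod squares: a ≡ -357, b ≡ 11. Check v ∈ {∞, 2, 3, 7, 11, 13, 17}.
v=2: v_2(a)=8, v_2(b)=0; units ≡ 3, 3 (mod 8); ε·ε+αω+βω = 1·1+8·1+0·1 ≡ 1  ⇒  (a,b)_2 = -1.
v=7: a=7^-3·(≡5), b=7^0·(≡4) mod 7; (5|7)=-1, (4|7)=+1; (−1)^{-3·0·3}·(-1)^0·(+1)^-3 = +1.
v=11: a=11^0·(≡6), b=11^3·(≡3) mod 11; (6|11)=-1, (3|11)=+1; (−1)^{0·3·5}·(-1)^3·(+1)^0 = -1.
v=13: a=13^2·(≡11), b=13^2·(≡2) mod 13; (11|13)=-1, (2|13)=-1; (−1)^{2·2·6}·(-1)^2·(-1)^2 = +1.
v=17: a=17^1·(≡4), b=17^0·(≡5) mod 17; (4|17)=+1, (5|17)=-1; (−1)^{1·0·8}·(+1)^0·(-1)^1 = -1.
v=3: a=3^-3·(≡1), b=3^-8·(≡2) mod 3; (1|3)=+1, (2|3)=-1; (−1)^{-3·-8·1}·(+1)^-8·(-1)^-3 = -1.
v=∞: -357 < 0 and 11 > 0  ⇒  (a,b)_∞ = +1.
Ram(-357, 11) = {2, 3, 11, 17}; no ℚ_2-point on the conic.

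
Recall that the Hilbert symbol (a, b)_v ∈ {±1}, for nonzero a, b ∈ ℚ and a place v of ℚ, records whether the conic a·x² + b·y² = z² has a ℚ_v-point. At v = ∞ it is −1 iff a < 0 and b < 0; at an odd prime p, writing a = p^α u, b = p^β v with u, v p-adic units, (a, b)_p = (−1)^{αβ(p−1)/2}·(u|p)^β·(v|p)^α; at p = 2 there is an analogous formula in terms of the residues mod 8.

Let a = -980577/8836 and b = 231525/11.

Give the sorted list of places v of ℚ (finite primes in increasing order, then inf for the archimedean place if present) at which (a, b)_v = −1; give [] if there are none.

(a, b) ≡ (-377, 231) mod (ℚ^×)²; places V = {2, 3, 5, 7, 11, 13, 17, 29, 47, ∞}.
(a,b)_11: α=0, u≡6; β=-1, v≡8 (mod 11); (6|11)=-1, (8|11)=-1; sign (−1)^0·-1^-1·-1^0 = -1.
(a,b)_3: α=2, u≡1; β=3, v≡2 (mod 3); (1|3)=+1, (2|3)=-1; sign (−1)^0·+1^3·-1^2 = +1.
(a,b)_5: α=0, u≡3; β=2, v≡1 (mod 5); (3|5)=-1, (1|5)=+1; sign (−1)^0·-1^2·+1^0 = +1.
(a,b)_∞: sgn(-377)=−, sgn(231)=+, so +1.
(a,b)_7: α=0, u≡2; β=3, v≡6 (mod 7); (2|7)=+1, (6|7)=-1; sign (−1)^0·+1^3·-1^0 = +1.
(a,b)_13: α=1, u≡4; β=0, v≡9 (mod 13); (4|13)=+1, (9|13)=+1; sign (−1)^0·+1^0·+1^1 = +1.
(a,b)_47: α=-2, u≡43; β=0, v≡43 (mod 47); (43|47)=-1, (43|47)=-1; sign (−1)^0·-1^0·-1^-2 = +1.
(a,b)_29: α=1, u≡16; β=0, v≡28 (mod 29); (16|29)=+1, (28|29)=+1; sign (−1)^0·+1^0·+1^1 = +1.
(a,b)_2: α=-2, β=0; u≡7, v≡7 (mod 8); ε(u)ε(v)=1·1, αω(v)=-2·0, βω(u)=0·0; sum ≡ 1  ⇒  -1.
(a,b)_17: α=2, u≡11; β=0, v≡11 (mod 17); (11|17)=-1, (11|17)=-1; sign (−1)^0·-1^0·-1^2 = +1.
Ram(-377, 231) = {2, 11}; no ℚ_2-point on the conic.

[2, 11]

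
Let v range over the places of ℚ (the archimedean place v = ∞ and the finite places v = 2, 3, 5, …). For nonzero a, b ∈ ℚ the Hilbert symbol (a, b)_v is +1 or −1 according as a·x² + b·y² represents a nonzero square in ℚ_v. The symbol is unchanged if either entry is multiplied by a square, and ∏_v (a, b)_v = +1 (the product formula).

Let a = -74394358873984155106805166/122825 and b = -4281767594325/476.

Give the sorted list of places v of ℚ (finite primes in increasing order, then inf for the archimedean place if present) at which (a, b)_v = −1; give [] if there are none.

Mod squares: a ≡ -2958, b ≡ -196707. Check v ∈ {∞, 2, 3, 5, 7, 11, 13, 17, 19, 29}.
v=17: a=17^-3·(≡15), b=17^-1·(≡6) mod 17; (15|17)=+1, (6|17)=-1; (−1)^{-3·-1·8}·(+1)^-1·(-1)^-3 = -1.
v=11: a=11^2·(≡9), b=11^0·(≡7) mod 11; (9|11)=+1, (7|11)=-1; (−1)^{2·0·5}·(+1)^0·(-1)^2 = +1.
v=13: a=13^0·(≡6), b=13^2·(≡12) mod 13; (6|13)=-1, (12|13)=+1; (−1)^{0·2·6}·(-1)^2·(+1)^0 = +1.
v=3: a=3^25·(≡1), b=3^7·(≡2) mod 3; (1|3)=+1, (2|3)=-1; (−1)^{25·7·1}·(+1)^7·(-1)^25 = +1.
v=19: a=19^2·(≡5), b=19^1·(≡3) mod 19; (5|19)=+1, (3|19)=-1; (−1)^{2·1·9}·(+1)^1·(-1)^2 = +1.
v=29: a=29^5·(≡14), b=29^3·(≡26) mod 29; (14|29)=-1, (26|29)=-1; (−1)^{5·3·14}·(-1)^3·(-1)^5 = +1.
v=5: a=5^-2·(≡3), b=5^2·(≡2) mod 5; (3|5)=-1, (2|5)=-1; (−1)^{-2·2·2}·(-1)^2·(-1)^-2 = +1.
v=∞: -2958 < 0 and -196707 < 0  ⇒  (a,b)_∞ = -1.
v=2: v_2(a)=1, v_2(b)=-2; units ≡ 1, 5 (mod 8); ε·ε+αω+βω = 0·0+1·1+-2·0 ≡ 1  ⇒  (a,b)_2 = -1.
v=7: a=7^2·(≡5), b=7^-1·(≡2) mod 7; (5|7)=-1, (2|7)=+1; (−1)^{2·-1·3}·(-1)^-1·(+1)^2 = -1.
|Ram(-2958, -196707)| = 4, even; anisotropic at {2, 7, 17, ∞}.

[2, 7, 17, inf]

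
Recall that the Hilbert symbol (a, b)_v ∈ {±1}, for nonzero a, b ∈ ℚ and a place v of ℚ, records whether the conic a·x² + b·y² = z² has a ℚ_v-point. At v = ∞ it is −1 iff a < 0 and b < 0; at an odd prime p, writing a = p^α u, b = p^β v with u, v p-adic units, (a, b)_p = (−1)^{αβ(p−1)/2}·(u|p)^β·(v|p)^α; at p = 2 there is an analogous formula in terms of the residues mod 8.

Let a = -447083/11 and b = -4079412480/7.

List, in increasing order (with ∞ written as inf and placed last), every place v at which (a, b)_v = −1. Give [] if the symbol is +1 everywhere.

(a, b) ≡ (-17017, -111546435) mod (ℚ^×)²; places V = {2, 3, 5, 7, 11, 13, 17, 19, 23, ∞}.
(a,b)_11: α=-1, u≡1; β=1, v≡2 (mod 11); (1|11)=+1, (2|11)=-1; sign (−1)^1·+1^1·-1^-1 = +1.
(a,b)_23: α=0, u≡18; β=1, v≡4 (mod 23); (18|23)=+1, (4|23)=+1; sign (−1)^0·+1^1·+1^0 = +1.
(a,b)_13: α=1, u≡3; β=1, v≡3 (mod 13); (3|13)=+1, (3|13)=+1; sign (−1)^0·+1^1·+1^1 = +1.
(a,b)_19: α=0, u≡4; β=1, v≡12 (mod 19); (4|19)=+1, (12|19)=-1; sign (−1)^0·+1^1·-1^0 = +1.
(a,b)_2: α=0, β=8; u≡7, v≡5 (mod 8); ε(u)ε(v)=1·0, αω(v)=0·1, βω(u)=8·0; sum ≡ 0  ⇒  +1.
(a,b)_3: α=0, u≡2; β=1, v≡2 (mod 3); (2|3)=-1, (2|3)=-1; sign (−1)^0·-1^1·-1^0 = -1.
(a,b)_5: α=0, u≡2; β=1, v≡2 (mod 5); (2|5)=-1, (2|5)=-1; sign (−1)^0·-1^1·-1^0 = -1.
(a,b)_7: α=1, u≡5; β=-1, v≡4 (mod 7); (5|7)=-1, (4|7)=+1; sign (−1)^1·-1^-1·+1^1 = +1.
(a,b)_∞: sgn(-17017)=−, sgn(-111546435)=−, so -1.
(a,b)_17: α=3, u≡1; β=1, v≡7 (mod 17); (1|17)=+1, (7|17)=-1; sign (−1)^0·+1^1·-1^3 = -1.
Ram(-17017, -111546435) = {3, 5, 17, ∞}; no ℚ_3-point on the conic.

[3, 5, 17, inf]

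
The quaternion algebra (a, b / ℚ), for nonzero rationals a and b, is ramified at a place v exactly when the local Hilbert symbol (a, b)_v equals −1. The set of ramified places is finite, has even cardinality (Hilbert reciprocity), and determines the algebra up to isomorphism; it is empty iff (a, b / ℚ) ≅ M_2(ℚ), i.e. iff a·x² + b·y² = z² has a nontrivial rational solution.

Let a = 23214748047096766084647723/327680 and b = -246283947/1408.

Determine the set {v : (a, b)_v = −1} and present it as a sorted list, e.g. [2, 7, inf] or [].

(a, b) ≡ (15015, -34034) mod (ℚ^×)²; places V = {2, 3, 5, 7, 11, 13, 17, 19, ∞}.
(a,b)_13: α=3, u≡6; β=1, v≡5 (mod 13); (6|13)=-1, (5|13)=-1; sign (−1)^0·-1^1·-1^3 = +1.
(a,b)_5: α=-1, u≡3; β=0, v≡1 (mod 5); (3|5)=-1, (1|5)=+1; sign (−1)^0·-1^0·+1^-1 = +1.
(a,b)_17: α=4, u≡1; β=1, v≡9 (mod 17); (1|17)=+1, (9|17)=+1; sign (−1)^0·+1^1·+1^4 = +1.
(a,b)_19: α=4, u≡1; β=2, v≡3 (mod 19); (1|19)=+1, (3|19)=-1; sign (−1)^0·+1^2·-1^4 = +1.
(a,b)_11: α=1, u≡1; β=-1, v≡2 (mod 11); (1|11)=+1, (2|11)=-1; sign (−1)^1·+1^-1·-1^1 = +1.
(a,b)_3: α=7, u≡1; β=2, v≡1 (mod 3); (1|3)=+1, (1|3)=+1; sign (−1)^0·+1^2·+1^7 = +1.
(a,b)_2: α=-16, β=-7; u≡7, v≡7 (mod 8); ε(u)ε(v)=1·1, αω(v)=-16·0, βω(u)=-7·0; sum ≡ 1  ⇒  -1.
(a,b)_7: α=9, u≡3; β=3, v≡3 (mod 7); (3|7)=-1, (3|7)=-1; sign (−1)^1·-1^3·-1^9 = -1.
(a,b)_∞: sgn(15015)=+, sgn(-34034)=−, so +1.
Ram(15015, -34034) = {2, 7}; no ℚ_2-point on the conic.

[2, 7]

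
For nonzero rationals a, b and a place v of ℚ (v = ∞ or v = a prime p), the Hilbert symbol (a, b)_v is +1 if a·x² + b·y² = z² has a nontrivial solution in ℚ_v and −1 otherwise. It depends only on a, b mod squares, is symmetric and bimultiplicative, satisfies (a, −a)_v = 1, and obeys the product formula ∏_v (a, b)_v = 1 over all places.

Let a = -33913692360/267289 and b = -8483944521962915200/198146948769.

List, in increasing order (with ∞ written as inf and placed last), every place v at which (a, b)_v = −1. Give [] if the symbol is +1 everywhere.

[2, 5, 13, 17, 31, inf]

(a, b) ≡ (-6290, -13702) mod (ℚ^×)²; places V = {2, 3, 5, 7, 11, 13, 17, 23, 31, 37, 41, 43, 47, ∞}.
(a,b)_3: α=6, u≡1; β=-2, v≡2 (mod 3); (1|3)=+1, (2|3)=-1; sign (−1)^0·+1^-2·-1^6 = +1.
(a,b)_31: α=0, u≡26; β=1, v≡24 (mod 31); (26|31)=-1, (24|31)=-1; sign (−1)^0·-1^1·-1^0 = -1.
(a,b)_∞: sgn(-6290)=−, sgn(-13702)=−, so -1.
(a,b)_41: α=0, u≡7; β=-2, v≡23 (mod 41); (7|41)=-1, (23|41)=+1; sign (−1)^0·-1^-2·+1^0 = +1.
(a,b)_23: α=0, u≡2; β=2, v≡16 (mod 23); (2|23)=+1, (16|23)=+1; sign (−1)^0·+1^2·+1^0 = +1.
(a,b)_47: α=-2, u≡6; β=-2, v≡5 (mod 47); (6|47)=+1, (5|47)=-1; sign (−1)^0·+1^-2·-1^-2 = +1.
(a,b)_11: α=-2, u≡10; β=-2, v≡9 (mod 11); (10|11)=-1, (9|11)=+1; sign (−1)^0·-1^-2·+1^-2 = +1.
(a,b)_43: α=2, u≡10; β=2, v≡16 (mod 43); (10|43)=+1, (16|43)=+1; sign (−1)^0·+1^2·+1^2 = +1.
(a,b)_37: α=1, u≡31; β=2, v≡16 (mod 37); (31|37)=-1, (16|37)=+1; sign (−1)^0·-1^2·+1^1 = +1.
(a,b)_17: α=1, u≡4; β=3, v≡3 (mod 17); (4|17)=+1, (3|17)=-1; sign (−1)^0·+1^3·-1^1 = -1.
(a,b)_7: α=0, u≡5; β=-2, v≡4 (mod 7); (5|7)=-1, (4|7)=+1; sign (−1)^0·-1^-2·+1^0 = +1.
(a,b)_13: α=0, u≡7; β=1, v≡9 (mod 13); (7|13)=-1, (9|13)=+1; sign (−1)^0·-1^1·+1^0 = -1.
(a,b)_5: α=1, u≡2; β=2, v≡3 (mod 5); (2|5)=-1, (3|5)=-1; sign (−1)^0·-1^2·-1^1 = -1.
(a,b)_2: α=3, β=7; u≡7, v≡5 (mod 8); ε(u)ε(v)=1·0, αω(v)=3·1, βω(u)=7·0; sum ≡ 1  ⇒  -1.
|Ram(-6290, -13702)| = 6, even; anisotropic at {2, 5, 13, 17, 31, ∞}.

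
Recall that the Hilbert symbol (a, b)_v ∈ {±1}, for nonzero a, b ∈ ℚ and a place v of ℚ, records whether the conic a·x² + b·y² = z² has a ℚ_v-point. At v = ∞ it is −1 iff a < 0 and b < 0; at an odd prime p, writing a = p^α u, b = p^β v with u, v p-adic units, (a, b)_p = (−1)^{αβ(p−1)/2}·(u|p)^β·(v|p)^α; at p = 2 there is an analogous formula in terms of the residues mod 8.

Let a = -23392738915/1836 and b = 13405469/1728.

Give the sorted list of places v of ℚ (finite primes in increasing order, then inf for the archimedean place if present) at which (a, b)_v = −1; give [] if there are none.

[2, 5, 19, 23]

Mod squares: a ≡ -10140585, b ≡ 6783. Check v ∈ {∞, 2, 3, 5, 7, 11, 13, 17, 19, 23}.
v=11: a=11^0·(≡7), b=11^2·(≡8) mod 11; (7|11)=-1, (8|11)=-1; (−1)^{0·2·5}·(-1)^2·(-1)^0 = +1.
v=19: a=19^1·(≡13), b=19^1·(≡14) mod 19; (13|19)=-1, (14|19)=-1; (−1)^{1·1·9}·(-1)^1·(-1)^1 = -1.
v=5: a=5^1·(≡2), b=5^0·(≡3) mod 5; (2|5)=-1, (3|5)=-1; (−1)^{1·0·2}·(-1)^0·(-1)^1 = -1.
v=∞: -10140585 < 0 and 6783 > 0  ⇒  (a,b)_∞ = +1.
v=3: a=3^-3·(≡1), b=3^-3·(≡2) mod 3; (1|3)=+1, (2|3)=-1; (−1)^{-3·-3·1}·(+1)^-3·(-1)^-3 = +1.
v=7: a=7^7·(≡4), b=7^3·(≡5) mod 7; (4|7)=+1, (5|7)=-1; (−1)^{7·3·3}·(+1)^3·(-1)^7 = +1.
v=13: a=13^1·(≡11), b=13^0·(≡1) mod 13; (11|13)=-1, (1|13)=+1; (−1)^{1·0·6}·(-1)^0·(+1)^1 = +1.
v=17: a=17^-1·(≡4), b=17^1·(≡15) mod 17; (4|17)=+1, (15|17)=+1; (−1)^{-1·1·8}·(+1)^1·(+1)^-1 = +1.
v=2: v_2(a)=-2, v_2(b)=-6; units ≡ 7, 7 (mod 8); ε·ε+αω+βω = 1·1+-2·0+-6·0 ≡ 1  ⇒  (a,b)_2 = -1.
v=23: a=23^1·(≡20), b=23^0·(≡19) mod 23; (20|23)=-1, (19|23)=-1; (−1)^{1·0·11}·(-1)^0·(-1)^1 = -1.
Ram(-10140585, 6783) = {2, 5, 19, 23}; no ℚ_2-point on the conic.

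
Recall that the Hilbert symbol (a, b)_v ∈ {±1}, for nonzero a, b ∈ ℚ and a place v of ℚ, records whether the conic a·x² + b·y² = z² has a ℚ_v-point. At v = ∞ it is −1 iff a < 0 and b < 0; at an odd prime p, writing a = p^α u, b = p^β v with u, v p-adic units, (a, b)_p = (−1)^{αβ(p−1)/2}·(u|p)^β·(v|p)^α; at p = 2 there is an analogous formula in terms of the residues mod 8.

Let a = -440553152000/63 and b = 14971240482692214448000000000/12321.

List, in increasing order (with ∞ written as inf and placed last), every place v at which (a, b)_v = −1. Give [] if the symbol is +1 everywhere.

(a, b) ≡ (-501410, 4030) mod (ℚ^×)²; places V = {2, 3, 5, 7, 13, 19, 29, 31, 37, ∞}.
(a,b)_31: α=2, u≡30; β=5, v≡30 (mod 31); (30|31)=-1, (30|31)=-1; sign (−1)^0·-1^5·-1^2 = -1.
(a,b)_2: α=9, β=13; u≡7, v≡7 (mod 8); ε(u)ε(v)=1·1, αω(v)=9·0, βω(u)=13·0; sum ≡ 1  ⇒  -1.
(a,b)_3: α=-2, u≡1; β=-2, v≡1 (mod 3); (1|3)=+1, (1|3)=+1; sign (−1)^0·+1^-2·+1^-2 = +1.
(a,b)_13: α=1, u≡4; β=3, v≡2 (mod 13); (4|13)=+1, (2|13)=-1; sign (−1)^0·+1^3·-1^1 = -1.
(a,b)_29: α=1, u≡7; β=2, v≡25 (mod 29); (7|29)=+1, (25|29)=+1; sign (−1)^0·+1^2·+1^1 = +1.
(a,b)_5: α=3, u≡3; β=9, v≡1 (mod 5); (3|5)=-1, (1|5)=+1; sign (−1)^0·-1^9·+1^3 = -1.
(a,b)_∞: sgn(-501410)=−, sgn(4030)=+, so +1.
(a,b)_7: α=-1, u≡2; β=2, v≡5 (mod 7); (2|7)=+1, (5|7)=-1; sign (−1)^0·+1^2·-1^-1 = -1.
(a,b)_19: α=1, u≡6; β=2, v≡12 (mod 19); (6|19)=+1, (12|19)=-1; sign (−1)^0·+1^2·-1^1 = -1.
(a,b)_37: α=0, u≡20; β=-2, v≡3 (mod 37); (20|37)=-1, (3|37)=+1; sign (−1)^0·-1^-2·+1^0 = +1.
|Ram(-501410, 4030)| = 6, even; anisotropic at {2, 5, 7, 13, 19, 31}.

[2, 5, 7, 13, 19, 31]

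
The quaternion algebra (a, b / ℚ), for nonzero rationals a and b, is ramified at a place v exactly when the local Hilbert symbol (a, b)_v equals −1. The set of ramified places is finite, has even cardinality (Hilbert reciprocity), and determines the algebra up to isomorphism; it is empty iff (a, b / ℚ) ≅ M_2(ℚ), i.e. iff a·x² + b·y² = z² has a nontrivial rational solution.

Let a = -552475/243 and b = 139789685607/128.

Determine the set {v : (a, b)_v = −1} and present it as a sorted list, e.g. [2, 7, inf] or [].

(a, b) ≡ (-1353, 984126) mod (ℚ^×)²; places V = {2, 3, 5, 7, 11, 13, 31, 37, 41, ∞}.
(a,b)_41: α=1, u≡9; β=2, v≡22 (mod 41); (9|41)=+1, (22|41)=-1; sign (−1)^0·+1^2·-1^1 = -1.
(a,b)_7: α=2, u≡6; β=0, v≡6 (mod 7); (6|7)=-1, (6|7)=-1; sign (−1)^0·-1^0·-1^2 = +1.
(a,b)_2: α=0, β=-7; u≡7, v≡7 (mod 8); ε(u)ε(v)=1·1, αω(v)=0·0, βω(u)=-7·0; sum ≡ 1  ⇒  -1.
(a,b)_3: α=-5, u≡2; β=1, v≡1 (mod 3); (2|3)=-1, (1|3)=+1; sign (−1)^1·-1^1·+1^-5 = +1.
(a,b)_13: α=0, u≡10; β=3, v≡10 (mod 13); (10|13)=+1, (10|13)=+1; sign (−1)^0·+1^3·+1^0 = +1.
(a,b)_5: α=2, u≡2; β=0, v≡4 (mod 5); (2|5)=-1, (4|5)=+1; sign (−1)^0·-1^0·+1^2 = +1.
(a,b)_31: α=0, u≡11; β=1, v≡9 (mod 31); (11|31)=-1, (9|31)=+1; sign (−1)^0·-1^1·+1^0 = -1.
(a,b)_∞: sgn(-1353)=−, sgn(984126)=+, so +1.
(a,b)_11: α=1, u≡1; β=1, v≡3 (mod 11); (1|11)=+1, (3|11)=+1; sign (−1)^1·+1^1·+1^1 = -1.
(a,b)_37: α=0, u≡11; β=1, v≡5 (mod 37); (11|37)=+1, (5|37)=-1; sign (−1)^0·+1^1·-1^0 = +1.
(-1353, 984126 / ℚ) ramifies at {2, 11, 31, 41}: a division algebra.

[2, 11, 31, 41]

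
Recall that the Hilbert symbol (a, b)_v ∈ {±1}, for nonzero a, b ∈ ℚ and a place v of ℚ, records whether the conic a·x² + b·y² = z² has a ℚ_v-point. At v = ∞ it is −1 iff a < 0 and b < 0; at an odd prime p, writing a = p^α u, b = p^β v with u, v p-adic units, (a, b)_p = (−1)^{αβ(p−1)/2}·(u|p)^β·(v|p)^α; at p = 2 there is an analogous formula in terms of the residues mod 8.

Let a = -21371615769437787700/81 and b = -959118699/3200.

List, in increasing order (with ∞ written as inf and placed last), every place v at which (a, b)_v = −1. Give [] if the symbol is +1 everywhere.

Mod squares: a ≡ -253, b ≡ -39147702. Check v ∈ {∞, 2, 3, 5, 7, 11, 17, 23, 37, 41}.
v=41: a=41^2·(≡24), b=41^1·(≡13) mod 41; (24|41)=-1, (13|41)=-1; (−1)^{2·1·20}·(-1)^1·(-1)^2 = -1.
v=23: a=23^3·(≡16), b=23^1·(≡9) mod 23; (16|23)=+1, (9|23)=+1; (−1)^{3·1·11}·(+1)^1·(+1)^3 = -1.
v=17: a=17^2·(≡9), b=17^1·(≡5) mod 17; (9|17)=+1, (5|17)=-1; (−1)^{2·1·8}·(+1)^1·(-1)^2 = +1.
v=11: a=11^1·(≡6), b=11^1·(≡9) mod 11; (6|11)=-1, (9|11)=+1; (−1)^{1·1·5}·(-1)^1·(+1)^1 = +1.
v=3: a=3^-4·(≡2), b=3^1·(≡1) mod 3; (2|3)=-1, (1|3)=+1; (−1)^{-4·1·1}·(-1)^1·(+1)^-4 = -1.
v=5: a=5^2·(≡2), b=5^-2·(≡2) mod 5; (2|5)=-1, (2|5)=-1; (−1)^{2·-2·2}·(-1)^-2·(-1)^2 = +1.
v=∞: -253 < 0 and -39147702 < 0  ⇒  (a,b)_∞ = -1.
v=7: a=7^4·(≡5), b=7^2·(≡4) mod 7; (5|7)=-1, (4|7)=+1; (−1)^{4·2·3}·(-1)^2·(+1)^4 = +1.
v=2: v_2(a)=2, v_2(b)=-7; units ≡ 3, 5 (mod 8); ε·ε+αω+βω = 1·0+2·1+-7·1 ≡ 1  ⇒  (a,b)_2 = -1.
v=37: a=37^2·(≡8), b=37^1·(≡2) mod 37; (8|37)=-1, (2|37)=-1; (−1)^{2·1·18}·(-1)^1·(-1)^2 = -1.
Ram(-253, -39147702) = {2, 3, 23, 37, 41, ∞}; no ℚ_2-point on the conic.

[2, 3, 23, 37, 41, inf]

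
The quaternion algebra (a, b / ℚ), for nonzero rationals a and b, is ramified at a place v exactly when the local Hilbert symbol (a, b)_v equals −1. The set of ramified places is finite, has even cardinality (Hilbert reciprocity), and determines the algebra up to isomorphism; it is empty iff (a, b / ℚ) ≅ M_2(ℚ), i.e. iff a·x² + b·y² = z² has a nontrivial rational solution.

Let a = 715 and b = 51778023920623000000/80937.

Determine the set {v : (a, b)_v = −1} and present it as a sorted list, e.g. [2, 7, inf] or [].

[2, 13]

(a, b) ≡ (715, 119) mod (ℚ^×)²; places V = {2, 3, 5, 7, 11, 13, 17, 19, 23, ∞}.
(a,b)_∞: sgn(715)=+, sgn(119)=+, so +1.
(a,b)_19: α=0, u≡12; β=2, v≡16 (mod 19); (12|19)=-1, (16|19)=+1; sign (−1)^0·-1^2·+1^0 = +1.
(a,b)_17: α=0, u≡1; β=-1, v≡7 (mod 17); (1|17)=+1, (7|17)=-1; sign (−1)^0·+1^-1·-1^0 = +1.
(a,b)_7: α=0, u≡1; β=3, v≡3 (mod 7); (1|7)=+1, (3|7)=-1; sign (−1)^0·+1^3·-1^0 = +1.
(a,b)_11: α=1, u≡10; β=4, v≡9 (mod 11); (10|11)=-1, (9|11)=+1; sign (−1)^0·-1^4·+1^1 = +1.
(a,b)_13: α=1, u≡3; β=4, v≡6 (mod 13); (3|13)=+1, (6|13)=-1; sign (−1)^0·+1^4·-1^1 = -1.
(a,b)_3: α=0, u≡1; β=-2, v≡2 (mod 3); (1|3)=+1, (2|3)=-1; sign (−1)^0·+1^-2·-1^0 = +1.
(a,b)_23: α=0, u≡2; β=-2, v≡4 (mod 23); (2|23)=+1, (4|23)=+1; sign (−1)^0·+1^-2·+1^0 = +1.
(a,b)_5: α=1, u≡3; β=6, v≡1 (mod 5); (3|5)=-1, (1|5)=+1; sign (−1)^0·-1^6·+1^1 = +1.
(a,b)_2: α=0, β=6; u≡3, v≡7 (mod 8); ε(u)ε(v)=1·1, αω(v)=0·0, βω(u)=6·1; sum ≡ 1  ⇒  -1.
Ram(715, 119) = {2, 13}; no ℚ_2-point on the conic.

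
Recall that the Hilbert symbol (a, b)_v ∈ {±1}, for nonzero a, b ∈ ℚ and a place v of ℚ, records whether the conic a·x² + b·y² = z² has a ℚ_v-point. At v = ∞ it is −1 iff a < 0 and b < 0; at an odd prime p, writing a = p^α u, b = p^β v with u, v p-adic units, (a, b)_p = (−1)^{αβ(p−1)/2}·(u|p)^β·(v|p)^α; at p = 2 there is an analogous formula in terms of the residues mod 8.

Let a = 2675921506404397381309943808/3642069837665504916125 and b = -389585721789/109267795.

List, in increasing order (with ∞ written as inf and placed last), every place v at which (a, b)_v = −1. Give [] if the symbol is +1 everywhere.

(a, b) ≡ (1265, -910455) mod (ℚ^×)²; places V = {2, 3, 5, 7, 11, 13, 19, 23, 29, ∞}.
(a,b)_5: α=-3, u≡2; β=-1, v≡4 (mod 5); (2|5)=-1, (4|5)=+1; sign (−1)^0·-1^-1·+1^-3 = -1.
(a,b)_2: α=12, β=0; u≡1, v≡1 (mod 8); ε(u)ε(v)=0·0, αω(v)=12·0, βω(u)=0·0; sum ≡ 0  ⇒  +1.
(a,b)_7: α=-6, u≡3; β=-3, v≡1 (mod 7); (3|7)=-1, (1|7)=+1; sign (−1)^0·-1^-3·+1^-6 = -1.
(a,b)_3: α=16, u≡2; β=7, v≡1 (mod 3); (2|3)=-1, (1|3)=+1; sign (−1)^0·-1^7·+1^16 = -1.
(a,b)_∞: sgn(1265)=+, sgn(-910455)=−, so +1.
(a,b)_23: α=5, u≡1; β=3, v≡7 (mod 23); (1|23)=+1, (7|23)=-1; sign (−1)^1·+1^3·-1^5 = +1.
(a,b)_29: α=-2, u≡3; β=-1, v≡14 (mod 29); (3|29)=-1, (14|29)=-1; sign (−1)^0·-1^-1·-1^-2 = -1.
(a,b)_13: α=-8, u≡12; β=-3, v≡10 (mod 13); (12|13)=+1, (10|13)=+1; sign (−1)^0·+1^-3·+1^-8 = +1.
(a,b)_11: α=9, u≡3; β=4, v≡9 (mod 11); (3|11)=+1, (9|11)=+1; sign (−1)^0·+1^4·+1^9 = +1.
(a,b)_19: α=-2, u≡1; β=0, v≡5 (mod 19); (1|19)=+1, (5|19)=+1; sign (−1)^0·+1^0·+1^-2 = +1.
(1265, -910455 / ℚ) ramifies at {3, 5, 7, 29}: a division algebra.

[3, 5, 7, 29]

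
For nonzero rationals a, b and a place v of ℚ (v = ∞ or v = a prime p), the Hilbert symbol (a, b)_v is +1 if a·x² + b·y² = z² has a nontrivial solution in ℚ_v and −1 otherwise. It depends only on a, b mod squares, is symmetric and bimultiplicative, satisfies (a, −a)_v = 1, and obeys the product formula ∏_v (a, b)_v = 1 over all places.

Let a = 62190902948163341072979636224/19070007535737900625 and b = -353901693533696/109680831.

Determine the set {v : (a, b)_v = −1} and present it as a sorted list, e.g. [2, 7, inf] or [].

Mod squares: a ≡ 11, b ≡ -546. Check v ∈ {∞, 2, 3, 5, 7, 11, 13, 43, 53}.
v=5: a=5^-4·(≡4), b=5^0·(≡4) mod 5; (4|5)=+1, (4|5)=+1; (−1)^{-4·0·2}·(+1)^0·(+1)^-4 = +1.
v=43: a=43^-6·(≡23), b=43^-2·(≡35) mod 43; (23|43)=+1, (35|43)=+1; (−1)^{-6·-2·21}·(+1)^-2·(+1)^-6 = +1.
v=∞: 11 > 0 and -546 < 0  ⇒  (a,b)_∞ = +1.
v=13: a=13^-6·(≡2), b=13^-3·(≡10) mod 13; (2|13)=-1, (10|13)=+1; (−1)^{-6·-3·6}·(-1)^-3·(+1)^-6 = -1.
v=2: v_2(a)=12, v_2(b)=9; units ≡ 3, 7 (mod 8); ε·ε+αω+βω = 1·1+12·0+9·1 ≡ 0  ⇒  (a,b)_2 = +1.
v=53: a=53^6·(≡9), b=53^2·(≡7) mod 53; (9|53)=+1, (7|53)=+1; (−1)^{6·2·26}·(+1)^2·(+1)^6 = +1.
v=7: a=7^4·(≡1), b=7^5·(≡6) mod 7; (1|7)=+1, (6|7)=-1; (−1)^{4·5·3}·(+1)^5·(-1)^4 = +1.
v=3: a=3^0·(≡2), b=3^-3·(≡1) mod 3; (2|3)=-1, (1|3)=+1; (−1)^{0·-3·1}·(-1)^-3·(+1)^0 = -1.
v=11: a=11^11·(≡5), b=11^4·(≡5) mod 11; (5|11)=+1, (5|11)=+1; (−1)^{11·4·5}·(+1)^4·(+1)^11 = +1.
(11, -546 / ℚ) ramifies at {3, 13}: a division algebra.

[3, 13]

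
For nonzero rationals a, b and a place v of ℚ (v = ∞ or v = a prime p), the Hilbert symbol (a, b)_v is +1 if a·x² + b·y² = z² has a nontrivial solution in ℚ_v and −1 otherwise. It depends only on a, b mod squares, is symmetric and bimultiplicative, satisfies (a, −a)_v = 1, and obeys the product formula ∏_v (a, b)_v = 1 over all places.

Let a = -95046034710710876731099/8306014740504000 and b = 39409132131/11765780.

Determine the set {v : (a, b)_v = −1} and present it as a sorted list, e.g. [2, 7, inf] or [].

Mod squares: a ≡ -285, b ≡ 95. Check v ∈ {∞, 2, 3, 5, 7, 13, 17, 19, 47, 59}.
v=5: a=5^-3·(≡3), b=5^-1·(≡1) mod 5; (3|5)=-1, (1|5)=+1; (−1)^{-3·-1·2}·(-1)^-1·(+1)^-3 = -1.
v=3: a=3^-1·(≡1), b=3^2·(≡2) mod 3; (1|3)=+1, (2|3)=-1; (−1)^{-1·2·1}·(+1)^2·(-1)^-1 = -1.
v=19: a=19^3·(≡17), b=19^3·(≡6) mod 19; (17|19)=+1, (6|19)=+1; (−1)^{3·3·9}·(+1)^3·(+1)^3 = -1.
v=13: a=13^-4·(≡12), b=13^-2·(≡1) mod 13; (12|13)=+1, (1|13)=+1; (−1)^{-4·-2·6}·(+1)^-2·(+1)^-4 = +1.
v=47: a=47^4·(≡5), b=47^2·(≡4) mod 47; (5|47)=-1, (4|47)=+1; (−1)^{4·2·23}·(-1)^2·(+1)^4 = +1.
v=2: v_2(a)=-6, v_2(b)=-2; units ≡ 3, 7 (mod 8); ε·ε+αω+βω = 1·1+-6·0+-2·1 ≡ 1  ⇒  (a,b)_2 = -1.
v=∞: -285 < 0 and 95 > 0  ⇒  (a,b)_∞ = +1.
v=17: a=17^6·(≡16), b=17^2·(≡11) mod 17; (16|17)=+1, (11|17)=-1; (−1)^{6·2·8}·(+1)^2·(-1)^6 = +1.
v=59: a=59^-4·(≡38), b=59^-2·(≡21) mod 59; (38|59)=-1, (21|59)=+1; (−1)^{-4·-2·29}·(-1)^-2·(+1)^-4 = +1.
v=7: a=7^6·(≡1), b=7^0·(≡1) mod 7; (1|7)=+1, (1|7)=+1; (−1)^{6·0·3}·(+1)^0·(+1)^6 = +1.
|Ram(-285, 95)| = 4, even; anisotropic at {2, 3, 5, 19}.

[2, 3, 5, 19]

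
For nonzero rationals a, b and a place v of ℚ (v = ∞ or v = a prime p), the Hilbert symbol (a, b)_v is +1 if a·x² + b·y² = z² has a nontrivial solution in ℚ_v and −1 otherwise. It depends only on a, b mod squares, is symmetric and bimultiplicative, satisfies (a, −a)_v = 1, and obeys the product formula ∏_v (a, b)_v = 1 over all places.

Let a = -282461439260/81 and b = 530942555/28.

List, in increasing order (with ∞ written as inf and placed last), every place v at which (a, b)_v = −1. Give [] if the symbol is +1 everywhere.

(a, b) ≡ (-1616615, 85085) mod (ℚ^×)²; places V = {2, 3, 5, 7, 11, 13, 17, 19, ∞}.
(a,b)_13: α=1, u≡4; β=1, v≡6 (mod 13); (4|13)=+1, (6|13)=-1; sign (−1)^0·+1^1·-1^1 = -1.
(a,b)_19: α=3, u≡6; β=2, v≡13 (mod 19); (6|19)=+1, (13|19)=-1; sign (−1)^0·+1^2·-1^3 = -1.
(a,b)_11: α=3, u≡10; β=3, v≡2 (mod 11); (10|11)=-1, (2|11)=-1; sign (−1)^1·-1^3·-1^3 = -1.
(a,b)_7: α=1, u≡6; β=-1, v≡6 (mod 7); (6|7)=-1, (6|7)=-1; sign (−1)^1·-1^-1·-1^1 = -1.
(a,b)_2: α=2, β=-2; u≡1, v≡5 (mod 8); ε(u)ε(v)=0·0, αω(v)=2·1, βω(u)=-2·0; sum ≡ 0  ⇒  +1.
(a,b)_∞: sgn(-1616615)=−, sgn(85085)=+, so +1.
(a,b)_5: α=1, u≡3; β=1, v≡2 (mod 5); (3|5)=-1, (2|5)=-1; sign (−1)^0·-1^1·-1^1 = +1.
(a,b)_17: α=1, u≡10; β=1, v≡10 (mod 17); (10|17)=-1, (10|17)=-1; sign (−1)^0·-1^1·-1^1 = +1.
(a,b)_3: α=-4, u≡1; β=0, v≡2 (mod 3); (1|3)=+1, (2|3)=-1; sign (−1)^0·+1^0·-1^-4 = +1.
(-1616615, 85085 / ℚ) ramifies at {7, 11, 13, 19}: a division algebra.

[7, 11, 13, 19]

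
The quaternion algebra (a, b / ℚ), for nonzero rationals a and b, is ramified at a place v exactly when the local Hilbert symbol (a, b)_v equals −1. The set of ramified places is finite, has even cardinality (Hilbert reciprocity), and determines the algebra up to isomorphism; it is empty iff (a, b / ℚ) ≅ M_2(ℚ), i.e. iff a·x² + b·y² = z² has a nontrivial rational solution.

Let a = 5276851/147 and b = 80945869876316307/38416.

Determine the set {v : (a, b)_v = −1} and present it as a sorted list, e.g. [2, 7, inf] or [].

Mod squares: a ≡ 57, b ≡ 323. Check v ∈ {∞, 2, 3, 7, 17, 19, 31}.
v=2: v_2(a)=0, v_2(b)=-4; units ≡ 1, 3 (mod 8); ε·ε+αω+βω = 0·1+0·1+-4·0 ≡ 0  ⇒  (a,b)_2 = +1.
v=7: a=7^-2·(≡2), b=7^-4·(≡1) mod 7; (2|7)=+1, (1|7)=+1; (−1)^{-2·-4·3}·(+1)^-4·(+1)^-2 = +1.
v=3: a=3^-1·(≡1), b=3^2·(≡2) mod 3; (1|3)=+1, (2|3)=-1; (−1)^{-1·2·1}·(+1)^2·(-1)^-1 = -1.
v=17: a=17^2·(≡14), b=17^5·(≡4) mod 17; (14|17)=-1, (4|17)=+1; (−1)^{2·5·8}·(-1)^5·(+1)^2 = -1.
v=31: a=31^2·(≡15), b=31^4·(≡15) mod 31; (15|31)=-1, (15|31)=-1; (−1)^{2·4·15}·(-1)^4·(-1)^2 = +1.
v=∞: 57 > 0 and 323 > 0  ⇒  (a,b)_∞ = +1.
v=19: a=19^1·(≡14), b=19^3·(≡1) mod 19; (14|19)=-1, (1|19)=+1; (−1)^{1·3·9}·(-1)^3·(+1)^1 = +1.
|Ram(57, 323)| = 2, even; anisotropic at {3, 17}.

[3, 17]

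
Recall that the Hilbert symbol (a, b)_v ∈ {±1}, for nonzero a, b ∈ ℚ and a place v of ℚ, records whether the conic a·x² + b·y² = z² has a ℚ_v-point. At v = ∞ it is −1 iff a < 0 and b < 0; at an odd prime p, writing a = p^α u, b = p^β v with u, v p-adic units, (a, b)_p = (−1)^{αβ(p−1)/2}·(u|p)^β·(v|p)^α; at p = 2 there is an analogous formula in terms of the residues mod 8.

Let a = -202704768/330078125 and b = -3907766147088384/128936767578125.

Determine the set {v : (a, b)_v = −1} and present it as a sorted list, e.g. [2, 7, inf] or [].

[2, 5, 19, inf]

Mod squares: a ≡ -3990, b ≡ -5. Check v ∈ {∞, 2, 3, 5, 7, 13, 17, 19}.
v=7: a=7^3·(≡1), b=7^2·(≡1) mod 7; (1|7)=+1, (1|7)=+1; (−1)^{3·2·3}·(+1)^2·(+1)^3 = +1.
v=17: a=17^0·(≡14), b=17^2·(≡7) mod 17; (14|17)=-1, (7|17)=-1; (−1)^{0·2·8}·(-1)^2·(-1)^0 = +1.
v=3: a=3^5·(≡2), b=3^6·(≡1) mod 3; (2|3)=-1, (1|3)=+1; (−1)^{5·6·1}·(-1)^6·(+1)^5 = +1.
v=13: a=13^-2·(≡4), b=13^-2·(≡6) mod 13; (4|13)=+1, (6|13)=-1; (−1)^{-2·-2·6}·(+1)^-2·(-1)^-2 = +1.
v=5: a=5^-9·(≡3), b=5^-17·(≡4) mod 5; (3|5)=-1, (4|5)=+1; (−1)^{-9·-17·2}·(-1)^-17·(+1)^-9 = -1.
v=∞: -3990 < 0 and -5 < 0  ⇒  (a,b)_∞ = -1.
v=19: a=19^1·(≡10), b=19^2·(≡2) mod 19; (10|19)=-1, (2|19)=-1; (−1)^{1·2·9}·(-1)^2·(-1)^1 = -1.
v=2: v_2(a)=7, v_2(b)=20; units ≡ 5, 3 (mod 8); ε·ε+αω+βω = 0·1+7·1+20·1 ≡ 1  ⇒  (a,b)_2 = -1.
(-3990, -5 / ℚ) ramifies at {2, 5, 19, ∞}: a division algebra.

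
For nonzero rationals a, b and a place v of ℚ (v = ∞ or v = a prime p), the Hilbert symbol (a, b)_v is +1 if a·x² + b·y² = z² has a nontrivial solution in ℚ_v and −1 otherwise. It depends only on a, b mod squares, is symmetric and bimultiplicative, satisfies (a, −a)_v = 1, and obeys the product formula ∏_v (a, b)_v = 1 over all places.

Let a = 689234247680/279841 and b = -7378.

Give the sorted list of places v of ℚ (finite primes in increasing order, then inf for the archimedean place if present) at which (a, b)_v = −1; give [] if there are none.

(a, b) ≡ (657305, -7378) mod (ℚ^×)²; places V = {2, 5, 7, 11, 17, 19, 23, 31, 37, ∞}.
(a,b)_17: α=1, u≡11; β=1, v≡8 (mod 17); (11|17)=-1, (8|17)=+1; sign (−1)^0·-1^1·+1^1 = -1.
(a,b)_∞: sgn(657305)=+, sgn(-7378)=−, so +1.
(a,b)_2: α=20, β=1; u≡1, v≡7 (mod 8); ε(u)ε(v)=0·1, αω(v)=20·0, βω(u)=1·0; sum ≡ 0  ⇒  +1.
(a,b)_23: α=-4, u≡20; β=0, v≡5 (mod 23); (20|23)=-1, (5|23)=-1; sign (−1)^0·-1^0·-1^-4 = +1.
(a,b)_19: α=1, u≡13; β=0, v≡13 (mod 19); (13|19)=-1, (13|19)=-1; sign (−1)^0·-1^0·-1^1 = -1.
(a,b)_5: α=1, u≡1; β=0, v≡2 (mod 5); (1|5)=+1, (2|5)=-1; sign (−1)^0·+1^0·-1^1 = -1.
(a,b)_37: α=1, u≡35; β=0, v≡22 (mod 37); (35|37)=-1, (22|37)=-1; sign (−1)^0·-1^0·-1^1 = -1.
(a,b)_7: α=0, u≡3; β=1, v≡3 (mod 7); (3|7)=-1, (3|7)=-1; sign (−1)^0·-1^1·-1^0 = -1.
(a,b)_11: α=1, u≡3; β=0, v≡3 (mod 11); (3|11)=+1, (3|11)=+1; sign (−1)^0·+1^0·+1^1 = +1.
(a,b)_31: α=0, u≡3; β=1, v≡10 (mod 31); (3|31)=-1, (10|31)=+1; sign (−1)^0·-1^1·+1^0 = -1.
(657305, -7378 / ℚ) ramifies at {5, 7, 17, 19, 31, 37}: a division algebra.

[5, 7, 17, 19, 31, 37]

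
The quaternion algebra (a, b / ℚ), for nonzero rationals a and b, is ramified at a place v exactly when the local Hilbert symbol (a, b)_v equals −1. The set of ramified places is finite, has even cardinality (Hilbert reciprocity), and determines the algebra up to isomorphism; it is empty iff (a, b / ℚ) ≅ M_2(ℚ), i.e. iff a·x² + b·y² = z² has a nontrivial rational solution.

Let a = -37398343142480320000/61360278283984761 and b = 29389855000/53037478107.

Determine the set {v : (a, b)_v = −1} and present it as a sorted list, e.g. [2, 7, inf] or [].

[2, 3]

(a, b) ≡ (-22, 66) mod (ℚ^×)²; places V = {2, 3, 5, 7, 11, 13, 17, 23, 41, 43, 47, ∞}.
(a,b)_∞: sgn(-22)=−, sgn(66)=+, so +1.
(a,b)_3: α=-10, u≡2; β=-3, v≡1 (mod 3); (2|3)=-1, (1|3)=+1; sign (−1)^0·-1^-3·+1^-10 = -1.
(a,b)_11: α=1, u≡1; β=1, v≡2 (mod 11); (1|11)=+1, (2|11)=-1; sign (−1)^1·+1^1·-1^1 = +1.
(a,b)_7: α=6, u≡3; β=0, v≡6 (mod 7); (3|7)=-1, (6|7)=-1; sign (−1)^0·-1^0·-1^6 = +1.
(a,b)_43: α=2, u≡38; β=2, v≡41 (mod 43); (38|43)=+1, (41|43)=+1; sign (−1)^0·+1^2·+1^2 = +1.
(a,b)_17: α=2, u≡7; β=2, v≡8 (mod 17); (7|17)=-1, (8|17)=+1; sign (−1)^0·-1^2·+1^2 = +1.
(a,b)_13: α=2, u≡9; β=0, v≡4 (mod 13); (9|13)=+1, (4|13)=+1; sign (−1)^0·+1^0·+1^2 = +1.
(a,b)_5: α=4, u≡3; β=4, v≡4 (mod 5); (3|5)=-1, (4|5)=+1; sign (−1)^0·-1^4·+1^4 = +1.
(a,b)_23: α=-4, u≡2; β=-2, v≡19 (mod 23); (2|23)=+1, (19|23)=-1; sign (−1)^0·+1^-2·-1^-4 = +1.
(a,b)_2: α=9, β=3; u≡5, v≡1 (mod 8); ε(u)ε(v)=0·0, αω(v)=9·0, βω(u)=3·1; sum ≡ 1  ⇒  -1.
(a,b)_41: α=-2, u≡30; β=-2, v≡10 (mod 41); (30|41)=-1, (10|41)=+1; sign (−1)^0·-1^-2·+1^-2 = +1.
(a,b)_47: α=-2, u≡34; β=-2, v≡46 (mod 47); (34|47)=+1, (46|47)=-1; sign (−1)^0·+1^-2·-1^-2 = +1.
(-22, 66 / ℚ) ramifies at {2, 3}: a division algebra.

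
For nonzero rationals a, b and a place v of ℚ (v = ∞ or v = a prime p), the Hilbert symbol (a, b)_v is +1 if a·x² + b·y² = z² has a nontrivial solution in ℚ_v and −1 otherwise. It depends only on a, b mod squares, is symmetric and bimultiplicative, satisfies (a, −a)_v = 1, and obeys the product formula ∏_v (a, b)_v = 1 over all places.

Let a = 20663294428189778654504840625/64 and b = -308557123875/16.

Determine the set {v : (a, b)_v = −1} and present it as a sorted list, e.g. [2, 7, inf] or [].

[3, 7, 11, 13, 19, 23]

Mod squares: a ≡ 72105, b ≡ -31395. Check v ∈ {∞, 2, 3, 5, 7, 11, 13, 19, 23, 37}.
v=∞: 72105 > 0 and -31395 < 0  ⇒  (a,b)_∞ = +1.
v=7: a=7^6·(≡6), b=7^1·(≡1) mod 7; (6|7)=-1, (1|7)=+1; (−1)^{6·1·3}·(-1)^1·(+1)^6 = -1.
v=23: a=23^3·(≡11), b=23^1·(≡10) mod 23; (11|23)=-1, (10|23)=-1; (−1)^{3·1·11}·(-1)^1·(-1)^3 = -1.
v=19: a=19^3·(≡2), b=19^2·(≡8) mod 19; (2|19)=-1, (8|19)=-1; (−1)^{3·2·9}·(-1)^2·(-1)^3 = -1.
v=2: v_2(a)=-6, v_2(b)=-4; units ≡ 1, 5 (mod 8); ε·ε+αω+βω = 0·0+-6·1+-4·0 ≡ 0  ⇒  (a,b)_2 = +1.
v=13: a=13^2·(≡5), b=13^1·(≡4) mod 13; (5|13)=-1, (4|13)=+1; (−1)^{2·1·6}·(-1)^1·(+1)^2 = -1.
v=5: a=5^5·(≡1), b=5^3·(≡4) mod 5; (1|5)=+1, (4|5)=+1; (−1)^{5·3·2}·(+1)^3·(+1)^5 = +1.
v=37: a=37^2·(≡20), b=37^0·(≡20) mod 37; (20|37)=-1, (20|37)=-1; (−1)^{2·0·18}·(-1)^0·(-1)^2 = +1.
v=11: a=11^3·(≡7), b=11^2·(≡2) mod 11; (7|11)=-1, (2|11)=-1; (−1)^{3·2·5}·(-1)^2·(-1)^3 = -1.
v=3: a=3^7·(≡2), b=3^3·(≡2) mod 3; (2|3)=-1, (2|3)=-1; (−1)^{7·3·1}·(-1)^3·(-1)^7 = -1.
(72105, -31395 / ℚ) ramifies at {3, 7, 11, 13, 19, 23}: a division algebra.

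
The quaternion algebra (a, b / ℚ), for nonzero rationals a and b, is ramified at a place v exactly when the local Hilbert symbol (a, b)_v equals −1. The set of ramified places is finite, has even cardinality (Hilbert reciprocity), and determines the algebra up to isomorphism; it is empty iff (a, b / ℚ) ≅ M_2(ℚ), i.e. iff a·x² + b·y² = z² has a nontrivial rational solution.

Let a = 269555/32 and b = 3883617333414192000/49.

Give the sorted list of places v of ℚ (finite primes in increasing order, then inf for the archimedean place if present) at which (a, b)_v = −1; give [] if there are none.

[5, 37]

Mod squares: a ≡ 3190, b ≡ 23852564670. Check v ∈ {∞, 2, 3, 5, 7, 11, 13, 29, 31, 37, 41, 53}.
v=41: a=41^0·(≡25), b=41^1·(≡5) mod 41; (25|41)=+1, (5|41)=+1; (−1)^{0·1·20}·(+1)^1·(+1)^0 = +1.
v=29: a=29^1·(≡5), b=29^3·(≡24) mod 29; (5|29)=+1, (24|29)=+1; (−1)^{1·3·14}·(+1)^3·(+1)^1 = +1.
v=7: a=7^0·(≡5), b=7^-2·(≡4) mod 7; (5|7)=-1, (4|7)=+1; (−1)^{0·-2·3}·(-1)^-2·(+1)^0 = +1.
v=37: a=37^0·(≡35), b=37^1·(≡3) mod 37; (35|37)=-1, (3|37)=+1; (−1)^{0·1·18}·(-1)^1·(+1)^0 = -1.
v=3: a=3^0·(≡1), b=3^1·(≡1) mod 3; (1|3)=+1, (1|3)=+1; (−1)^{0·1·1}·(+1)^1·(+1)^0 = +1.
v=53: a=53^0·(≡38), b=53^1·(≡19) mod 53; (38|53)=+1, (19|53)=-1; (−1)^{0·1·26}·(+1)^1·(-1)^0 = +1.
v=13: a=13^2·(≡8), b=13^0·(≡12) mod 13; (8|13)=-1, (12|13)=+1; (−1)^{2·0·6}·(-1)^0·(+1)^2 = +1.
v=∞: 3190 > 0 and 23852564670 > 0  ⇒  (a,b)_∞ = +1.
v=5: a=5^1·(≡3), b=5^3·(≡4) mod 5; (3|5)=-1, (4|5)=+1; (−1)^{1·3·2}·(-1)^3·(+1)^1 = -1.
v=11: a=11^1·(≡3), b=11^3·(≡2) mod 11; (3|11)=+1, (2|11)=-1; (−1)^{1·3·5}·(+1)^3·(-1)^1 = +1.
v=31: a=31^0·(≡10), b=31^1·(≡6) mod 31; (10|31)=+1, (6|31)=-1; (−1)^{0·1·15}·(+1)^1·(-1)^0 = +1.
v=2: v_2(a)=-5, v_2(b)=7; units ≡ 3, 7 (mod 8); ε·ε+αω+βω = 1·1+-5·0+7·1 ≡ 0  ⇒  (a,b)_2 = +1.
Ram(3190, 23852564670) = {5, 37}; no ℚ_5-point on the conic.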